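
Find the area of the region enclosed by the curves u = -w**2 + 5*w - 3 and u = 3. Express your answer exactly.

1/6

Both boundary curves give u as a function of w, so integrate with respect to w. Setting them equal: -w**2 + 5*w - 6 = 0, i.e. -(w - 3)*(w - 2) = 0, so they meet at w = 2, 3.
For w in [2, 3], u = -w**2 + 5*w - 3 is on the right; area = ∫[2,3] (-w**2 + 5*w - 6) dw = 1/6.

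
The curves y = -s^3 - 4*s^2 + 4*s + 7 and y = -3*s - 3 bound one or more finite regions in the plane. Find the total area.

937/12

Set the curves equal: -s^3 - 4*s^2 + 4*s + 7 = -3*s - 3, so -s^3 - 4*s^2 + 7*s + 10 = 0, which factors as -(s - 2)*(s + 1)*(s + 5) = 0. The curves meet at s = -5, -1, 2.
On [-5, -1], y = -3*s - 3 is on top; that piece has area ∫[-5,-1] (-(-s^3 - 4*s^2 + 7*s + 10)) ds = 160/3.
On [-1, 2], y = -s^3 - 4*s^2 + 4*s + 7 is on top; that piece has area ∫[-1,2] (-s^3 - 4*s^2 + 7*s + 10) ds = 99/4.
Total enclosed area = 160/3 + 99/4 = 937/12.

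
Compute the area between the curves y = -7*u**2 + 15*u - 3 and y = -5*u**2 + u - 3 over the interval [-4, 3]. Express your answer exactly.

599/3

The difference (-7*u**2 + 15*u - 3) - (-5*u**2 + u - 3) = -2*u**2 + 14*u changes sign at u = 0 inside [-4, 3], so split the integral there.
∫[-4,0] (-2*u**2 + 14*u) du = -464/3; the area of that piece is 464/3.
∫[0,3] (-2*u**2 + 14*u) du = 45.
Total area = 464/3 + 45 = 599/3.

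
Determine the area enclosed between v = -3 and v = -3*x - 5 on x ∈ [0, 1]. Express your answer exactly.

On [0, 1], (-3) - (-3*x - 5) = 3*x + 2 is ≥ 0 throughout, so the area is a single integral of |3*x + 2|.
∫[0,1] (3*x + 2) dx = 7/2.

7/2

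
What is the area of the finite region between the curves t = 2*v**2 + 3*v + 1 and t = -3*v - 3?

Both boundary curves give t as a function of v, so integrate with respect to v. Setting them equal: 2*v**2 + 6*v + 4 = 0, i.e. 2*(v + 1)*(v + 2) = 0, so they meet at v = -2, -1.
For v in [-2, -1], t = 2*v**2 + 3*v + 1 is on the left; area = ∫[-2,-1] (-(2*v**2 + 6*v + 4)) dv = 1/3.

1/3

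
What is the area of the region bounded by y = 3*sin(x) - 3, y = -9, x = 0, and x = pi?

On [0, pi], (3*sin(x) - 3) - (-9) = 3*sin(x) + 6 is ≥ 0 throughout, so the area is a single integral of |3*sin(x) + 6|.
∫[0,pi] (3*sin(x) + 6) dx = 6 + 6*pi.

6 + 6*pi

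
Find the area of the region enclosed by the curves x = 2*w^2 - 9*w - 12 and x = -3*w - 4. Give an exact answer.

125/3

Both boundary curves give x as a function of w, so integrate with respect to w. Setting them equal: 2*w^2 - 6*w - 8 = 0, i.e. 2*(w - 4)*(w + 1) = 0, so they meet at w = -1, 4.
For w in [-1, 4], x = 2*w^2 - 9*w - 12 is on the left; area = ∫[-1,4] (-(2*w^2 - 6*w - 8)) dw = 125/3.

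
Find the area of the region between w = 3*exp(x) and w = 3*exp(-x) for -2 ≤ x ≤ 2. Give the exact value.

-12 + 6*exp(-2) + 6*exp(2)

The difference (3*exp(x)) - (3*exp(-x)) = 3*exp(x) - 3*exp(-x) changes sign at x = 0 inside [-2, 2], so split the integral there.
∫[-2,0] (3*exp(x) - 3*exp(-x)) dx = -3*exp(2) - 3*exp(-2) + 6; the area of that piece is -6 + 3*exp(-2) + 3*exp(2).
∫[0,2] (3*exp(x) - 3*exp(-x)) dx = -6 + 3*exp(-2) + 3*exp(2).
Total area = (-6 + 3*exp(-2) + 3*exp(2)) + (-6 + 3*exp(-2) + 3*exp(2)) = -12 + 6*exp(-2) + 6*exp(2).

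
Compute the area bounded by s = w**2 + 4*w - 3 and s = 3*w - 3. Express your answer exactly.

1/6

Both boundary curves give s as a function of w, so integrate with respect to w. Setting them equal: w**2 + w = 0, i.e. w*(w + 1) = 0, so they meet at w = -1, 0.
For w in [-1, 0], s = w**2 + 4*w - 3 is on the left; area = ∫[-1,0] (-(w**2 + w)) dw = 1/6.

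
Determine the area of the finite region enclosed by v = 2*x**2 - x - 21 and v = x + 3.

Set the curves equal: 2*x**2 - x - 21 = x + 3, so 2*x**2 - 2*x - 24 = 0, which factors as 2*(x - 4)*(x + 3) = 0. The curves meet at x = -3, 4.
On [-3, 4], v = x + 3 is on top; that piece has area ∫[-3,4] (-(2*x**2 - 2*x - 24)) dx = 343/3.

343/3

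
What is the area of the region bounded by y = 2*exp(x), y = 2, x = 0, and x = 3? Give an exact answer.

On [0, 3], (2*exp(x)) - (2) = 2*exp(x) - 2 is ≥ 0 throughout, so the area is a single integral of |2*exp(x) - 2|.
∫[0,3] (2*exp(x) - 2) dx = -8 + 2*exp(3).

-8 + 2*exp(3)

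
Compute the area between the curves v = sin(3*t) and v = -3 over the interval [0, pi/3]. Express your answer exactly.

On [0, pi/3], (sin(3*t)) - (-3) = sin(3*t) + 3 is ≥ 0 throughout, so the area is a single integral of |sin(3*t) + 3|.
∫[0,pi/3] (sin(3*t) + 3) dt = 2/3 + pi.

2/3 + pi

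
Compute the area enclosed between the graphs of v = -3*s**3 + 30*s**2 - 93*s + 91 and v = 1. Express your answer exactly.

Set the curves equal: -3*s**3 + 30*s**2 - 93*s + 91 = 1, so -3*s**3 + 30*s**2 - 93*s + 90 = 0, which factors as -3*(s - 5)*(s - 3)*(s - 2) = 0. The curves meet at s = 2, 3, 5.
On [2, 3], v = 1 is on top; that piece has area ∫[2,3] (-(-3*s**3 + 30*s**2 - 93*s + 90)) ds = 5/4.
On [3, 5], v = -3*s**3 + 30*s**2 - 93*s + 91 is on top; that piece has area ∫[3,5] (-3*s**3 + 30*s**2 - 93*s + 90) ds = 8.
Total enclosed area = 5/4 + 8 = 37/4.

37/4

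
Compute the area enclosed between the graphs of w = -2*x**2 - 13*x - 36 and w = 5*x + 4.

1/3

Set the curves equal: -2*x**2 - 13*x - 36 = 5*x + 4, so -2*x**2 - 18*x - 40 = 0, which factors as -2*(x + 4)*(x + 5) = 0. The curves meet at x = -5, -4.
On [-5, -4], w = -2*x**2 - 13*x - 36 is on top; that piece has area ∫[-5,-4] (-2*x**2 - 18*x - 40) dx = 1/3.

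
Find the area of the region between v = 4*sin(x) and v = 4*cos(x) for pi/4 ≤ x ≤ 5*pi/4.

On [pi/4, 5*pi/4], (4*sin(x)) - (4*cos(x)) = 4*sin(x) - 4*cos(x) is ≥ 0 throughout, so the area is a single integral of |4*sin(x) - 4*cos(x)|.
∫[pi/4,5*pi/4] (4*sin(x) - 4*cos(x)) dx = 8*sqrt(2).

8*sqrt(2)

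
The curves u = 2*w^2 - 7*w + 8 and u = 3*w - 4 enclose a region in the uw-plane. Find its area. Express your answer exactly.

Both boundary curves give u as a function of w, so integrate with respect to w. Setting them equal: 2*w^2 - 10*w + 12 = 0, i.e. 2*(w - 3)*(w - 2) = 0, so they meet at w = 2, 3.
For w in [2, 3], u = 2*w^2 - 7*w + 8 is on the left; area = ∫[2,3] (-(2*w^2 - 10*w + 12)) dw = 1/3.

1/3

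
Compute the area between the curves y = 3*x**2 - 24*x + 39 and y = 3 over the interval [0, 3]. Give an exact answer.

The difference (3*x**2 - 24*x + 39) - (3) = 3*x**2 - 24*x + 36 changes sign at x = 2 inside [0, 3], so split the integral there.
∫[0,2] (3*x**2 - 24*x + 36) dx = 32.
∫[2,3] (3*x**2 - 24*x + 36) dx = -5; the area of that piece is 5.
Total area = 32 + 5 = 37.

37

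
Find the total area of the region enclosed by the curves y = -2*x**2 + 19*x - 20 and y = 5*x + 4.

Set the curves equal: -2*x**2 + 19*x - 20 = 5*x + 4, so -2*x**2 + 14*x - 24 = 0, which factors as -2*(x - 4)*(x - 3) = 0. The curves meet at x = 3, 4.
On [3, 4], y = -2*x**2 + 19*x - 20 is on top; that piece has area ∫[3,4] (-2*x**2 + 14*x - 24) dx = 1/3.

1/3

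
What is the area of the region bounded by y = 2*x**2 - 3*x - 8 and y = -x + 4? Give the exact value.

Set the curves equal: 2*x**2 - 3*x - 8 = -x + 4, so 2*x**2 - 2*x - 12 = 0, which factors as 2*(x - 3)*(x + 2) = 0. The curves meet at x = -2, 3.
On [-2, 3], y = -x + 4 is on top; that piece has area ∫[-2,3] (-(2*x**2 - 2*x - 12)) dx = 125/3.

125/3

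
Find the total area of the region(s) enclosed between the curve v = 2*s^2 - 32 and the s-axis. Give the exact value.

The curve meets the s-axis where 2*s^2 - 32 = 0, i.e. 2*(s - 4)*(s + 4) = 0, at s = -4, 4.
On [-4, 4] the curve lies below the axis; ∫[-4,4] (2*s^2 - 32) ds = -512/3, giving area 512/3.

512/3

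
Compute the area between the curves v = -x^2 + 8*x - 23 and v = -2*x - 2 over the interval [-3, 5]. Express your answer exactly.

448/3

The difference (-x^2 + 8*x - 23) - (-2*x - 2) = -x^2 + 10*x - 21 changes sign at x = 3 inside [-3, 5], so split the integral there.
∫[-3,3] (-x^2 + 10*x - 21) dx = -144; the area of that piece is 144.
∫[3,5] (-x^2 + 10*x - 21) dx = 16/3.
Total area = 144 + 16/3 = 448/3.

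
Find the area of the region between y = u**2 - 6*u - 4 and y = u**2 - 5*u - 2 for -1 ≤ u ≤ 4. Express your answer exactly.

On [-1, 4], (u**2 - 6*u - 4) - (u**2 - 5*u - 2) = -u - 2 is ≤ 0 throughout, so the area is a single integral of |-u - 2|.
∫[-1,4] (-u - 2) du = -35/2; the area of that piece is 35/2.

35/2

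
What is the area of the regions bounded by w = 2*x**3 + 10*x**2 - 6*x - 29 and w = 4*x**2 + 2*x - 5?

Set the curves equal: 2*x**3 + 10*x**2 - 6*x - 29 = 4*x**2 + 2*x - 5, so 2*x**3 + 6*x**2 - 8*x - 24 = 0, which factors as 2*(x - 2)*(x + 2)*(x + 3) = 0. The curves meet at x = -3, -2, 2.
On [-3, -2], w = 2*x**3 + 10*x**2 - 6*x - 29 is on top; that piece has area ∫[-3,-2] (2*x**3 + 6*x**2 - 8*x - 24) dx = 3/2.
On [-2, 2], w = 4*x**2 + 2*x - 5 is on top; that piece has area ∫[-2,2] (-(2*x**3 + 6*x**2 - 8*x - 24)) dx = 64.
Total enclosed area = 3/2 + 64 = 131/2.

131/2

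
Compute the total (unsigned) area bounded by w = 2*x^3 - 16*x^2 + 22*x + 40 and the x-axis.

The curve meets the x-axis where 2*x^3 - 16*x^2 + 22*x + 40 = 0, i.e. 2*(x - 5)*(x - 4)*(x + 1) = 0, at x = -1, 4, 5.
On [-1, 4] the curve lies above the axis; ∫[-1,4] (2*x^3 - 16*x^2 + 22*x + 40) dx = 875/6, giving area 875/6.
On [4, 5] the curve lies below the axis; ∫[4,5] (2*x^3 - 16*x^2 + 22*x + 40) dx = -11/6, giving area 11/6.
Total area = 875/6 + 11/6 = 443/3.

443/3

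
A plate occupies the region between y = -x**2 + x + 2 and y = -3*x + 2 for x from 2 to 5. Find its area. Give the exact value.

23/3

The difference (-x**2 + x + 2) - (-3*x + 2) = -x**2 + 4*x changes sign at x = 4 inside [2, 5], so split the integral there.
∫[2,4] (-x**2 + 4*x) dx = 16/3.
∫[4,5] (-x**2 + 4*x) dx = -7/3; the area of that piece is 7/3.
Total area = 16/3 + 7/3 = 23/3.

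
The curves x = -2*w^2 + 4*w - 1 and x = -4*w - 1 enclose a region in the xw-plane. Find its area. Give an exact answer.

Both boundary curves give x as a function of w, so integrate with respect to w. Setting them equal: -2*w^2 + 8*w = 0, i.e. -2*w*(w - 4) = 0, so they meet at w = 0, 4.
For w in [0, 4], x = -2*w^2 + 4*w - 1 is on the right; area = ∫[0,4] (-2*w^2 + 8*w) dw = 64/3.

64/3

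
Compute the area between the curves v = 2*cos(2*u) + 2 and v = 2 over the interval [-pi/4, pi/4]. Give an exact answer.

2

On [-pi/4, pi/4], (2*cos(2*u) + 2) - (2) = 2*cos(2*u) is ≥ 0 throughout, so the area is a single integral of |2*cos(2*u)|.
∫[-pi/4,pi/4] (2*cos(2*u)) du = 2.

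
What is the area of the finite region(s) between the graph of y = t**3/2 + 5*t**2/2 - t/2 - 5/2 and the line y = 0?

74/3

The curve meets the t-axis where t**3/2 + 5*t**2/2 - t/2 - 5/2 = 0, i.e. (t - 1)*(t + 1)*(t + 5)/2 = 0, at t = -5, -1, 1.
On [-5, -1] the curve lies above the axis; ∫[-5,-1] (t**3/2 + 5*t**2/2 - t/2 - 5/2) dt = 64/3, giving area 64/3.
On [-1, 1] the curve lies below the axis; ∫[-1,1] (t**3/2 + 5*t**2/2 - t/2 - 5/2) dt = -10/3, giving area 10/3.
Total area = 64/3 + 10/3 = 74/3.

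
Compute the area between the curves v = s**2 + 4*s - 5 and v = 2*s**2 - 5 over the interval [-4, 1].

55

The difference (s**2 + 4*s - 5) - (2*s**2 - 5) = -s**2 + 4*s changes sign at s = 0 inside [-4, 1], so split the integral there.
∫[-4,0] (-s**2 + 4*s) ds = -160/3; the area of that piece is 160/3.
∫[0,1] (-s**2 + 4*s) ds = 5/3.
Total area = 160/3 + 5/3 = 55.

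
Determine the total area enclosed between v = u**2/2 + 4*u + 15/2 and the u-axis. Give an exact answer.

The curve meets the u-axis where u**2/2 + 4*u + 15/2 = 0, i.e. (u + 3)*(u + 5)/2 = 0, at u = -5, -3.
On [-5, -3] the curve lies below the axis; ∫[-5,-3] (u**2/2 + 4*u + 15/2) du = -2/3, giving area 2/3.

2/3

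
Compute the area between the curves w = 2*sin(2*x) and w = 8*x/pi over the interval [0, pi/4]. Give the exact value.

On [0, pi/4], (2*sin(2*x)) - (8*x/pi) = -8*x/pi + 2*sin(2*x) is ≥ 0 throughout, so the area is a single integral of |-8*x/pi + 2*sin(2*x)|.
∫[0,pi/4] (-8*x/pi + 2*sin(2*x)) dx = 1 - pi/4.

1 - pi/4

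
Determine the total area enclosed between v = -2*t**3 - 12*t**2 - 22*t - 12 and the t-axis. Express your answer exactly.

1

The curve meets the t-axis where -2*t**3 - 12*t**2 - 22*t - 12 = 0, i.e. -2*(t + 1)*(t + 2)*(t + 3) = 0, at t = -3, -2, -1.
On [-3, -2] the curve lies below the axis; ∫[-3,-2] (-2*t**3 - 12*t**2 - 22*t - 12) dt = -1/2, giving area 1/2.
On [-2, -1] the curve lies above the axis; ∫[-2,-1] (-2*t**3 - 12*t**2 - 22*t - 12) dt = 1/2, giving area 1/2.
Total area = 1/2 + 1/2 = 1.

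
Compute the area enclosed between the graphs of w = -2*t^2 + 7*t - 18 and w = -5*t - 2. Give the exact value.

8/3

Set the curves equal: -2*t^2 + 7*t - 18 = -5*t - 2, so -2*t^2 + 12*t - 16 = 0, which factors as -2*(t - 4)*(t - 2) = 0. The curves meet at t = 2, 4.
On [2, 4], w = -2*t^2 + 7*t - 18 is on top; that piece has area ∫[2,4] (-2*t^2 + 12*t - 16) dt = 8/3.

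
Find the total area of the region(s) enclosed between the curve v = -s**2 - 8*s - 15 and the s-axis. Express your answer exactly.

4/3

The curve meets the s-axis where -s**2 - 8*s - 15 = 0, i.e. -(s + 3)*(s + 5) = 0, at s = -5, -3.
On [-5, -3] the curve lies above the axis; ∫[-5,-3] (-s**2 - 8*s - 15) ds = 4/3, giving area 4/3.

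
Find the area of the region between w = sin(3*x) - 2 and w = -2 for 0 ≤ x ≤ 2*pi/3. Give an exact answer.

The difference (sin(3*x) - 2) - (-2) = sin(3*x) changes sign at x = pi/3 inside [0, 2*pi/3], so split the integral there.
∫[0,pi/3] (sin(3*x)) dx = 2/3.
∫[pi/3,2*pi/3] (sin(3*x)) dx = -2/3; the area of that piece is 2/3.
Total area = 2/3 + 2/3 = 4/3.

4/3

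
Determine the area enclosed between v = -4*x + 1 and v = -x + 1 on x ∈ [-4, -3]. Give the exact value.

On [-4, -3], (-4*x + 1) - (-x + 1) = -3*x is ≥ 0 throughout, so the area is a single integral of |-3*x|.
∫[-4,-3] (-3*x) dx = 21/2.

21/2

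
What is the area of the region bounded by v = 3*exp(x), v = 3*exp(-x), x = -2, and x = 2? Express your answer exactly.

The difference (3*exp(x)) - (3*exp(-x)) = 3*exp(x) - 3*exp(-x) changes sign at x = 0 inside [-2, 2], so split the integral there.
∫[-2,0] (3*exp(x) - 3*exp(-x)) dx = -3*exp(2) - 3*exp(-2) + 6; the area of that piece is -6 + 3*exp(-2) + 3*exp(2).
∫[0,2] (3*exp(x) - 3*exp(-x)) dx = -6 + 3*exp(-2) + 3*exp(2).
Total area = (-6 + 3*exp(-2) + 3*exp(2)) + (-6 + 3*exp(-2) + 3*exp(2)) = -12 + 6*exp(-2) + 6*exp(2).

-12 + 6*exp(-2) + 6*exp(2)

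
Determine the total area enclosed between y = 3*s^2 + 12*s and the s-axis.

The curve meets the s-axis where 3*s^2 + 12*s = 0, i.e. 3*s*(s + 4) = 0, at s = -4, 0.
On [-4, 0] the curve lies below the axis; ∫[-4,0] (3*s^2 + 12*s) ds = -32, giving area 32.

32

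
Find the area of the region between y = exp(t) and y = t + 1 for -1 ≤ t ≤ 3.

On [-1, 3], (exp(t)) - (t + 1) = -t + exp(t) - 1 is ≥ 0 throughout, so the area is a single integral of |-t + exp(t) - 1|.
∫[-1,3] (-t + exp(t) - 1) dt = -8 - exp(-1) + exp(3).

-8 - exp(-1) + exp(3)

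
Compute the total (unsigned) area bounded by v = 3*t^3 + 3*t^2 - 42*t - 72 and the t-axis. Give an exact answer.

1741/4

The curve meets the t-axis where 3*t^3 + 3*t^2 - 42*t - 72 = 0, i.e. 3*(t - 4)*(t + 2)*(t + 3) = 0, at t = -3, -2, 4.
On [-3, -2] the curve lies above the axis; ∫[-3,-2] (3*t^3 + 3*t^2 - 42*t - 72) dt = 13/4, giving area 13/4.
On [-2, 4] the curve lies below the axis; ∫[-2,4] (3*t^3 + 3*t^2 - 42*t - 72) dt = -432, giving area 432.
Total area = 13/4 + 432 = 1741/4.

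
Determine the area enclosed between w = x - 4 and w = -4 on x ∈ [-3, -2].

On [-3, -2], (x - 4) - (-4) = x is ≤ 0 throughout, so the area is a single integral of |x|.
∫[-3,-2] (x) dx = -5/2; the area of that piece is 5/2.

5/2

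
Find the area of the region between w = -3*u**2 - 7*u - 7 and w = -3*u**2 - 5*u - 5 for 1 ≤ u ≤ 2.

5

On [1, 2], (-3*u**2 - 7*u - 7) - (-3*u**2 - 5*u - 5) = -2*u - 2 is ≤ 0 throughout, so the area is a single integral of |-2*u - 2|.
∫[1,2] (-2*u - 2) du = -5; the area of that piece is 5.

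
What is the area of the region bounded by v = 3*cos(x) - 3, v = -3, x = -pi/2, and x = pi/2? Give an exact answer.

On [-pi/2, pi/2], (3*cos(x) - 3) - (-3) = 3*cos(x) is ≥ 0 throughout, so the area is a single integral of |3*cos(x)|.
∫[-pi/2,pi/2] (3*cos(x)) dx = 6.

6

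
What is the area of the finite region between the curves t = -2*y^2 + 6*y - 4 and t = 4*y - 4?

Both boundary curves give t as a function of y, so integrate with respect to y. Setting them equal: -2*y^2 + 2*y = 0, i.e. -2*y*(y - 1) = 0, so they meet at y = 0, 1.
For y in [0, 1], t = -2*y^2 + 6*y - 4 is on the right; area = ∫[0,1] (-2*y^2 + 2*y) dy = 1/3.

1/3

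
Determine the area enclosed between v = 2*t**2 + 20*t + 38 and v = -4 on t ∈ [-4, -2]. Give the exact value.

The difference (2*t**2 + 20*t + 38) - (-4) = 2*t**2 + 20*t + 42 changes sign at t = -3 inside [-4, -2], so split the integral there.
∫[-4,-3] (2*t**2 + 20*t + 42) dt = -10/3; the area of that piece is 10/3.
∫[-3,-2] (2*t**2 + 20*t + 42) dt = 14/3.
Total area = 10/3 + 14/3 = 8.

8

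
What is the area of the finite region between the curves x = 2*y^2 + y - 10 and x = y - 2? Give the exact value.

Both boundary curves give x as a function of y, so integrate with respect to y. Setting them equal: 2*y^2 - 8 = 0, i.e. 2*(y - 2)*(y + 2) = 0, so they meet at y = -2, 2.
For y in [-2, 2], x = 2*y^2 + y - 10 is on the left; area = ∫[-2,2] (-(2*y^2 - 8)) dy = 64/3.

64/3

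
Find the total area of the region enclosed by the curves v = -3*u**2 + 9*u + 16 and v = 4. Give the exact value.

Set the curves equal: -3*u**2 + 9*u + 16 = 4, so -3*u**2 + 9*u + 12 = 0, which factors as -3*(u - 4)*(u + 1) = 0. The curves meet at u = -1, 4.
On [-1, 4], v = -3*u**2 + 9*u + 16 is on top; that piece has area ∫[-1,4] (-3*u**2 + 9*u + 12) du = 125/2.

125/2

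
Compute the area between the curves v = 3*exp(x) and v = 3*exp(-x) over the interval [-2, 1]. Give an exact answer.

The difference (3*exp(x)) - (3*exp(-x)) = 3*exp(x) - 3*exp(-x) changes sign at x = 0 inside [-2, 1], so split the integral there.
∫[-2,0] (3*exp(x) - 3*exp(-x)) dx = -3*exp(2) - 3*exp(-2) + 6; the area of that piece is -6 + 3*exp(-2) + 3*exp(2).
∫[0,1] (3*exp(x) - 3*exp(-x)) dx = -6 + 3*exp(-1) + 3*exp(1).
Total area = (-6 + 3*exp(-2) + 3*exp(2)) + (-6 + 3*exp(-1) + 3*exp(1)) = -12 + 3*exp(-2) + 3*exp(-1) + 3*exp(1) + 3*exp(2).

-12 + 3*exp(-2) + 3*exp(-1) + 3*exp(1) + 3*exp(2)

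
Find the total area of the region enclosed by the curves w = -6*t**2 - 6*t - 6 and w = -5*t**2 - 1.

32/3

Set the curves equal: -6*t**2 - 6*t - 6 = -5*t**2 - 1, so -t**2 - 6*t - 5 = 0, which factors as -(t + 1)*(t + 5) = 0. The curves meet at t = -5, -1.
On [-5, -1], w = -6*t**2 - 6*t - 6 is on top; that piece has area ∫[-5,-1] (-t**2 - 6*t - 5) dt = 32/3.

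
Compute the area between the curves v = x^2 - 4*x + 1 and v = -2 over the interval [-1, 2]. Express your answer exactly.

22/3

The difference (x^2 - 4*x + 1) - (-2) = x^2 - 4*x + 3 changes sign at x = 1 inside [-1, 2], so split the integral there.
∫[-1,1] (x^2 - 4*x + 3) dx = 20/3.
∫[1,2] (x^2 - 4*x + 3) dx = -2/3; the area of that piece is 2/3.
Total area = 20/3 + 2/3 = 22/3.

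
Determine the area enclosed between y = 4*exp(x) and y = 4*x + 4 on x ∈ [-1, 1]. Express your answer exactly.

On [-1, 1], (4*exp(x)) - (4*x + 4) = -4*x + 4*exp(x) - 4 is ≥ 0 throughout, so the area is a single integral of |-4*x + 4*exp(x) - 4|.
∫[-1,1] (-4*x + 4*exp(x) - 4) dx = -8 - 4*exp(-1) + 4*exp(1).

-8 - 4*exp(-1) + 4*exp(1)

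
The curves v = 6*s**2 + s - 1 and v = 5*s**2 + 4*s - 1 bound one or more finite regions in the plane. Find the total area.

9/2

Set the curves equal: 6*s**2 + s - 1 = 5*s**2 + 4*s - 1, so s**2 - 3*s = 0, which factors as s*(s - 3) = 0. The curves meet at s = 0, 3.
On [0, 3], v = 5*s**2 + 4*s - 1 is on top; that piece has area ∫[0,3] (-(s**2 - 3*s)) ds = 9/2.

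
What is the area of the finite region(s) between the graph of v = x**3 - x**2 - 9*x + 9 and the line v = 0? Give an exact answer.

148/3

The curve meets the x-axis where x**3 - x**2 - 9*x + 9 = 0, i.e. (x - 3)*(x - 1)*(x + 3) = 0, at x = -3, 1, 3.
On [-3, 1] the curve lies above the axis; ∫[-3,1] (x**3 - x**2 - 9*x + 9) dx = 128/3, giving area 128/3.
On [1, 3] the curve lies below the axis; ∫[1,3] (x**3 - x**2 - 9*x + 9) dx = -20/3, giving area 20/3.
Total area = 128/3 + 20/3 = 148/3.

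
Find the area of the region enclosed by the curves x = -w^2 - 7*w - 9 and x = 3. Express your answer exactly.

1/6

Both boundary curves give x as a function of w, so integrate with respect to w. Setting them equal: -w^2 - 7*w - 12 = 0, i.e. -(w + 3)*(w + 4) = 0, so they meet at w = -4, -3.
For w in [-4, -3], x = -w^2 - 7*w - 9 is on the right; area = ∫[-4,-3] (-w^2 - 7*w - 12) dw = 1/6.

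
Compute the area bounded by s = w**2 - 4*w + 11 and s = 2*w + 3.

4/3

Both boundary curves give s as a function of w, so integrate with respect to w. Setting them equal: w**2 - 6*w + 8 = 0, i.e. (w - 4)*(w - 2) = 0, so they meet at w = 2, 4.
For w in [2, 4], s = w**2 - 4*w + 11 is on the left; area = ∫[2,4] (-(w**2 - 6*w + 8)) dw = 4/3.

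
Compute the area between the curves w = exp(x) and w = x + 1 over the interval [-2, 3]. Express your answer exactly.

On [-2, 3], (exp(x)) - (x + 1) = -x + exp(x) - 1 is ≥ 0 throughout, so the area is a single integral of |-x + exp(x) - 1|.
∫[-2,3] (-x + exp(x) - 1) dx = -15/2 - exp(-2) + exp(3).

-15/2 - exp(-2) + exp(3)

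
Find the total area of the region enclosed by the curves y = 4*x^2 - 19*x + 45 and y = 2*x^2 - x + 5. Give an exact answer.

1/3

Set the curves equal: 4*x^2 - 19*x + 45 = 2*x^2 - x + 5, so 2*x^2 - 18*x + 40 = 0, which factors as 2*(x - 5)*(x - 4) = 0. The curves meet at x = 4, 5.
On [4, 5], y = 2*x^2 - x + 5 is on top; that piece has area ∫[4,5] (-(2*x^2 - 18*x + 40)) dx = 1/3.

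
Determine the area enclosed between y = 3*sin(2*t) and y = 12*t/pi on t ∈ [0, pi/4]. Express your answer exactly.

On [0, pi/4], (3*sin(2*t)) - (12*t/pi) = -12*t/pi + 3*sin(2*t) is ≥ 0 throughout, so the area is a single integral of |-12*t/pi + 3*sin(2*t)|.
∫[0,pi/4] (-12*t/pi + 3*sin(2*t)) dt = 3/2 - 3*pi/8.

3/2 - 3*pi/8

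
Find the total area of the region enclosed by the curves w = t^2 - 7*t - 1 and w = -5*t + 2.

32/3

Set the curves equal: t^2 - 7*t - 1 = -5*t + 2, so t^2 - 2*t - 3 = 0, which factors as (t - 3)*(t + 1) = 0. The curves meet at t = -1, 3.
On [-1, 3], w = -5*t + 2 is on top; that piece has area ∫[-1,3] (-(t^2 - 2*t - 3)) dt = 32/3.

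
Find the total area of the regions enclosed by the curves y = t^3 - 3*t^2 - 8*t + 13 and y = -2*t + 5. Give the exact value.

Set the curves equal: t^3 - 3*t^2 - 8*t + 13 = -2*t + 5, so t^3 - 3*t^2 - 6*t + 8 = 0, which factors as (t - 4)*(t - 1)*(t + 2) = 0. The curves meet at t = -2, 1, 4.
On [-2, 1], y = t^3 - 3*t^2 - 8*t + 13 is on top; that piece has area ∫[-2,1] (t^3 - 3*t^2 - 6*t + 8) dt = 81/4.
On [1, 4], y = -2*t + 5 is on top; that piece has area ∫[1,4] (-(t^3 - 3*t^2 - 6*t + 8)) dt = 81/4.
Total enclosed area = 81/4 + 81/4 = 81/2.

81/2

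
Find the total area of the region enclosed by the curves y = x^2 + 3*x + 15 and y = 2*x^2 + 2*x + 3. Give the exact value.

Set the curves equal: x^2 + 3*x + 15 = 2*x^2 + 2*x + 3, so -x^2 + x + 12 = 0, which factors as -(x - 4)*(x + 3) = 0. The curves meet at x = -3, 4.
On [-3, 4], y = x^2 + 3*x + 15 is on top; that piece has area ∫[-3,4] (-x^2 + x + 12) dx = 343/6.

343/6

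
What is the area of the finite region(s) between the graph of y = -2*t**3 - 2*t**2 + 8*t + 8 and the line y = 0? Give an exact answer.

71/3

The curve meets the t-axis where -2*t**3 - 2*t**2 + 8*t + 8 = 0, i.e. -2*(t - 2)*(t + 1)*(t + 2) = 0, at t = -2, -1, 2.
On [-2, -1] the curve lies below the axis; ∫[-2,-1] (-2*t**3 - 2*t**2 + 8*t + 8) dt = -7/6, giving area 7/6.
On [-1, 2] the curve lies above the axis; ∫[-1,2] (-2*t**3 - 2*t**2 + 8*t + 8) dt = 45/2, giving area 45/2.
Total area = 7/6 + 45/2 = 71/3.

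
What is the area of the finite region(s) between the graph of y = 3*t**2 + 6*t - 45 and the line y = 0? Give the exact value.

The curve meets the t-axis where 3*t**2 + 6*t - 45 = 0, i.e. 3*(t - 3)*(t + 5) = 0, at t = -5, 3.
On [-5, 3] the curve lies below the axis; ∫[-5,3] (3*t**2 + 6*t - 45) dt = -256, giving area 256.

256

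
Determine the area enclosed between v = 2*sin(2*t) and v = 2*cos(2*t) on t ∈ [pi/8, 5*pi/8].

On [pi/8, 5*pi/8], (2*sin(2*t)) - (2*cos(2*t)) = 2*sin(2*t) - 2*cos(2*t) is ≥ 0 throughout, so the area is a single integral of |2*sin(2*t) - 2*cos(2*t)|.
∫[pi/8,5*pi/8] (2*sin(2*t) - 2*cos(2*t)) dt = 2*sqrt(2).

2*sqrt(2)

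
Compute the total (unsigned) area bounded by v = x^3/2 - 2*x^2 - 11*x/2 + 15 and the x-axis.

The curve meets the x-axis where x^3/2 - 2*x^2 - 11*x/2 + 15 = 0, i.e. (x - 5)*(x - 2)*(x + 3)/2 = 0, at x = -3, 2, 5.
On [-3, 2] the curve lies above the axis; ∫[-3,2] (x^3/2 - 2*x^2 - 11*x/2 + 15) dx = 1375/24, giving area 1375/24.
On [2, 5] the curve lies below the axis; ∫[2,5] (x^3/2 - 2*x^2 - 11*x/2 + 15) dx = -117/8, giving area 117/8.
Total area = 1375/24 + 117/8 = 863/12.

863/12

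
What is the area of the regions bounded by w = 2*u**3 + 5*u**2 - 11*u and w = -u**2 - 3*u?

Set the curves equal: 2*u**3 + 5*u**2 - 11*u = -u**2 - 3*u, so 2*u**3 + 6*u**2 - 8*u = 0, which factors as 2*u*(u - 1)*(u + 4) = 0. The curves meet at u = -4, 0, 1.
On [-4, 0], w = 2*u**3 + 5*u**2 - 11*u is on top; that piece has area ∫[-4,0] (2*u**3 + 6*u**2 - 8*u) du = 64.
On [0, 1], w = -u**2 - 3*u is on top; that piece has area ∫[0,1] (-(2*u**3 + 6*u**2 - 8*u)) du = 3/2.
Total enclosed area = 64 + 3/2 = 131/2.

131/2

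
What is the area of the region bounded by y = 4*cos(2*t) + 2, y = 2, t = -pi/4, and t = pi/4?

On [-pi/4, pi/4], (4*cos(2*t) + 2) - (2) = 4*cos(2*t) is ≥ 0 throughout, so the area is a single integral of |4*cos(2*t)|.
∫[-pi/4,pi/4] (4*cos(2*t)) dt = 4.

4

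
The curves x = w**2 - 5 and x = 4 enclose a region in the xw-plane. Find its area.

Both boundary curves give x as a function of w, so integrate with respect to w. Setting them equal: w**2 - 9 = 0, i.e. (w - 3)*(w + 3) = 0, so they meet at w = -3, 3.
For w in [-3, 3], x = w**2 - 5 is on the left; area = ∫[-3,3] (-(w**2 - 9)) dw = 36.

36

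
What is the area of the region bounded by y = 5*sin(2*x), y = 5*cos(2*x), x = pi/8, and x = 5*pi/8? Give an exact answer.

5*sqrt(2)

On [pi/8, 5*pi/8], (5*sin(2*x)) - (5*cos(2*x)) = 5*sin(2*x) - 5*cos(2*x) is ≥ 0 throughout, so the area is a single integral of |5*sin(2*x) - 5*cos(2*x)|.
∫[pi/8,5*pi/8] (5*sin(2*x) - 5*cos(2*x)) dx = 5*sqrt(2).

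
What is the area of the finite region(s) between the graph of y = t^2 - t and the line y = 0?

1/6

The curve meets the t-axis where t^2 - t = 0, i.e. t*(t - 1) = 0, at t = 0, 1.
On [0, 1] the curve lies below the axis; ∫[0,1] (t^2 - t) dt = -1/6, giving area 1/6.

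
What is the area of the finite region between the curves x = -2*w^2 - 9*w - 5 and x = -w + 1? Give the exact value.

Both boundary curves give x as a function of w, so integrate with respect to w. Setting them equal: -2*w^2 - 8*w - 6 = 0, i.e. -2*(w + 1)*(w + 3) = 0, so they meet at w = -3, -1.
For w in [-3, -1], x = -2*w^2 - 9*w - 5 is on the right; area = ∫[-3,-1] (-2*w^2 - 8*w - 6) dw = 8/3.

8/3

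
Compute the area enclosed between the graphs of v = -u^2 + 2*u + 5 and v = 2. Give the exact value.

32/3

Set the curves equal: -u^2 + 2*u + 5 = 2, so -u^2 + 2*u + 3 = 0, which factors as -(u - 3)*(u + 1) = 0. The curves meet at u = -1, 3.
On [-1, 3], v = -u^2 + 2*u + 5 is on top; that piece has area ∫[-1,3] (-u^2 + 2*u + 3) du = 32/3.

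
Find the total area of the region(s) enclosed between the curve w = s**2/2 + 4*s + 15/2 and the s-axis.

The curve meets the s-axis where s**2/2 + 4*s + 15/2 = 0, i.e. (s + 3)*(s + 5)/2 = 0, at s = -5, -3.
On [-5, -3] the curve lies below the axis; ∫[-5,-3] (s**2/2 + 4*s + 15/2) ds = -2/3, giving area 2/3.

2/3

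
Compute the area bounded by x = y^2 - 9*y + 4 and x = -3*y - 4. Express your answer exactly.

Both boundary curves give x as a function of y, so integrate with respect to y. Setting them equal: y^2 - 6*y + 8 = 0, i.e. (y - 4)*(y - 2) = 0, so they meet at y = 2, 4.
For y in [2, 4], x = y^2 - 9*y + 4 is on the left; area = ∫[2,4] (-(y^2 - 6*y + 8)) dy = 4/3.

4/3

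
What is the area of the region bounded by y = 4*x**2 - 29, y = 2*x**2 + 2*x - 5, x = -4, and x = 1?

77

The difference (4*x**2 - 29) - (2*x**2 + 2*x - 5) = 2*x**2 - 2*x - 24 changes sign at x = -3 inside [-4, 1], so split the integral there.
∫[-4,-3] (2*x**2 - 2*x - 24) dx = 23/3.
∫[-3,1] (2*x**2 - 2*x - 24) dx = -208/3; the area of that piece is 208/3.
Total area = 23/3 + 208/3 = 77.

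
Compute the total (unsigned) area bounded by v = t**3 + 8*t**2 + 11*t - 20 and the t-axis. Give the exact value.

The curve meets the t-axis where t**3 + 8*t**2 + 11*t - 20 = 0, i.e. (t - 1)*(t + 4)*(t + 5) = 0, at t = -5, -4, 1.
On [-5, -4] the curve lies above the axis; ∫[-5,-4] (t**3 + 8*t**2 + 11*t - 20) dt = 11/12, giving area 11/12.
On [-4, 1] the curve lies below the axis; ∫[-4,1] (t**3 + 8*t**2 + 11*t - 20) dt = -875/12, giving area 875/12.
Total area = 11/12 + 875/12 = 443/6.

443/6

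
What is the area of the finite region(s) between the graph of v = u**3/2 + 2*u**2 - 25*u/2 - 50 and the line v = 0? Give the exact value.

The curve meets the u-axis where u**3/2 + 2*u**2 - 25*u/2 - 50 = 0, i.e. (u - 5)*(u + 4)*(u + 5)/2 = 0, at u = -5, -4, 5.
On [-5, -4] the curve lies above the axis; ∫[-5,-4] (u**3/2 + 2*u**2 - 25*u/2 - 50) du = 19/24, giving area 19/24.
On [-4, 5] the curve lies below the axis; ∫[-4,5] (u**3/2 + 2*u**2 - 25*u/2 - 50) du = -2673/8, giving area 2673/8.
Total area = 19/24 + 2673/8 = 4019/12.

4019/12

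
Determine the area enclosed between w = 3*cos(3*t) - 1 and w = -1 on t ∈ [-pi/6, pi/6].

2

On [-pi/6, pi/6], (3*cos(3*t) - 1) - (-1) = 3*cos(3*t) is ≥ 0 throughout, so the area is a single integral of |3*cos(3*t)|.
∫[-pi/6,pi/6] (3*cos(3*t)) dt = 2.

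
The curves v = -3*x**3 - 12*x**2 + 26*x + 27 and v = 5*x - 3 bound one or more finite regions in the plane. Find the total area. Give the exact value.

Set the curves equal: -3*x**3 - 12*x**2 + 26*x + 27 = 5*x - 3, so -3*x**3 - 12*x**2 + 21*x + 30 = 0, which factors as -3*(x - 2)*(x + 1)*(x + 5) = 0. The curves meet at x = -5, -1, 2.
On [-5, -1], v = 5*x - 3 is on top; that piece has area ∫[-5,-1] (-(-3*x**3 - 12*x**2 + 21*x + 30)) dx = 160.
On [-1, 2], v = -3*x**3 - 12*x**2 + 26*x + 27 is on top; that piece has area ∫[-1,2] (-3*x**3 - 12*x**2 + 21*x + 30) dx = 297/4.
Total enclosed area = 160 + 297/4 = 937/4.

937/4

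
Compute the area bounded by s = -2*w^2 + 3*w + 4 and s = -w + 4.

Both boundary curves give s as a function of w, so integrate with respect to w. Setting them equal: -2*w^2 + 4*w = 0, i.e. -2*w*(w - 2) = 0, so they meet at w = 0, 2.
For w in [0, 2], s = -2*w^2 + 3*w + 4 is on the right; area = ∫[0,2] (-2*w^2 + 4*w) dw = 8/3.

8/3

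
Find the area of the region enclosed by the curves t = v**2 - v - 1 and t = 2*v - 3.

1/6

Both boundary curves give t as a function of v, so integrate with respect to v. Setting them equal: v**2 - 3*v + 2 = 0, i.e. (v - 2)*(v - 1) = 0, so they meet at v = 1, 2.
For v in [1, 2], t = v**2 - v - 1 is on the left; area = ∫[1,2] (-(v**2 - 3*v + 2)) dv = 1/6.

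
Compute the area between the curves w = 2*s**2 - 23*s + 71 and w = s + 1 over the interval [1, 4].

On [1, 4], (2*s**2 - 23*s + 71) - (s + 1) = 2*s**2 - 24*s + 70 is ≥ 0 throughout, so the area is a single integral of |2*s**2 - 24*s + 70|.
∫[1,4] (2*s**2 - 24*s + 70) ds = 72.

72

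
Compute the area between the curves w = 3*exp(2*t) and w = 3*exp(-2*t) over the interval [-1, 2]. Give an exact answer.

-6 + 3*exp(-4)/2 + 3*exp(-2)/2 + 3*exp(2)/2 + 3*exp(4)/2

The difference (3*exp(2*t)) - (3*exp(-2*t)) = 3*exp(2*t) - 3*exp(-2*t) changes sign at t = 0 inside [-1, 2], so split the integral there.
∫[-1,0] (3*exp(2*t) - 3*exp(-2*t)) dt = -3*exp(2)/2 - 3*exp(-2)/2 + 3; the area of that piece is -3 + 3*exp(-2)/2 + 3*exp(2)/2.
∫[0,2] (3*exp(2*t) - 3*exp(-2*t)) dt = -3 + 3*exp(-4)/2 + 3*exp(4)/2.
Total area = (-3 + 3*exp(-2)/2 + 3*exp(2)/2) + (-3 + 3*exp(-4)/2 + 3*exp(4)/2) = -6 + 3*exp(-4)/2 + 3*exp(-2)/2 + 3*exp(2)/2 + 3*exp(4)/2.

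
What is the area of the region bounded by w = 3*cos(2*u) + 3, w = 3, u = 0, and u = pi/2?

The difference (3*cos(2*u) + 3) - (3) = 3*cos(2*u) changes sign at u = pi/4 inside [0, pi/2], so split the integral there.
∫[0,pi/4] (3*cos(2*u)) du = 3/2.
∫[pi/4,pi/2] (3*cos(2*u)) du = -3/2; the area of that piece is 3/2.
Total area = 3/2 + 3/2 = 3.

3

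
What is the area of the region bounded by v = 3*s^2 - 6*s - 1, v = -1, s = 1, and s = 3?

6

The difference (3*s^2 - 6*s - 1) - (-1) = 3*s^2 - 6*s changes sign at s = 2 inside [1, 3], so split the integral there.
∫[1,2] (3*s^2 - 6*s) ds = -2; the area of that piece is 2.
∫[2,3] (3*s^2 - 6*s) ds = 4.
Total area = 2 + 4 = 6.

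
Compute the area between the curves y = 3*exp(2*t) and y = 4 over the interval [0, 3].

The difference (3*exp(2*t)) - (4) = 3*exp(2*t) - 4 changes sign at t = -log(3)/2 + log(2) inside [0, 3], so split the integral there.
∫[0,-log(3)/2 + log(2)] (3*exp(2*t) - 4) dt = log(9/16) + 1/2; the area of that piece is -1/2 + log(16/9).
∫[-log(3)/2 + log(2),3] (3*exp(2*t) - 4) dt = -14 - 2*log(3) + 4*log(2) + 3*exp(6)/2.
Total area = (-1/2 + log(16/9)) + (-14 - 2*log(3) + 4*log(2) + 3*exp(6)/2) = -29/2 - 4*log(3) + 8*log(2) + 3*exp(6)/2.

-29/2 - 4*log(3) + 8*log(2) + 3*exp(6)/2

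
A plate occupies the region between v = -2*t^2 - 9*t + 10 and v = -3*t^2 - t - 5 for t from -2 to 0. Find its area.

146/3

On [-2, 0], (-2*t^2 - 9*t + 10) - (-3*t^2 - t - 5) = t^2 - 8*t + 15 is ≥ 0 throughout, so the area is a single integral of |t^2 - 8*t + 15|.
∫[-2,0] (t^2 - 8*t + 15) dt = 146/3.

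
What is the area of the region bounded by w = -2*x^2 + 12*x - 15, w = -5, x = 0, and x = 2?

The difference (-2*x^2 + 12*x - 15) - (-5) = -2*x^2 + 12*x - 10 changes sign at x = 1 inside [0, 2], so split the integral there.
∫[0,1] (-2*x^2 + 12*x - 10) dx = -14/3; the area of that piece is 14/3.
∫[1,2] (-2*x^2 + 12*x - 10) dx = 10/3.
Total area = 14/3 + 10/3 = 8.

8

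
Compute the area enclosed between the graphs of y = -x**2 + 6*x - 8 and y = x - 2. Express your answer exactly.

Set the curves equal: -x**2 + 6*x - 8 = x - 2, so -x**2 + 5*x - 6 = 0, which factors as -(x - 3)*(x - 2) = 0. The curves meet at x = 2, 3.
On [2, 3], y = -x**2 + 6*x - 8 is on top; that piece has area ∫[2,3] (-x**2 + 5*x - 6) dx = 1/6.

1/6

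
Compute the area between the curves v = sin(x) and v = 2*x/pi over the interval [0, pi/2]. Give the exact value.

On [0, pi/2], (sin(x)) - (2*x/pi) = -2*x/pi + sin(x) is ≥ 0 throughout, so the area is a single integral of |-2*x/pi + sin(x)|.
∫[0,pi/2] (-2*x/pi + sin(x)) dx = 1 - pi/4.

1 - pi/4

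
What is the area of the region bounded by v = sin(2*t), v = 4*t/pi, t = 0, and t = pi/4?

1/2 - pi/8

On [0, pi/4], (sin(2*t)) - (4*t/pi) = -4*t/pi + sin(2*t) is ≥ 0 throughout, so the area is a single integral of |-4*t/pi + sin(2*t)|.
∫[0,pi/4] (-4*t/pi + sin(2*t)) dt = 1/2 - pi/8.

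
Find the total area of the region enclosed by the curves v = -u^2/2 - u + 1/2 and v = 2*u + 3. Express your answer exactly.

16/3

Set the curves equal: -u^2/2 - u + 1/2 = 2*u + 3, so -u^2/2 - 3*u - 5/2 = 0, which factors as -(u + 1)*(u + 5)/2 = 0. The curves meet at u = -5, -1.
On [-5, -1], v = -u^2/2 - u + 1/2 is on top; that piece has area ∫[-5,-1] (-u^2/2 - 3*u - 5/2) du = 16/3.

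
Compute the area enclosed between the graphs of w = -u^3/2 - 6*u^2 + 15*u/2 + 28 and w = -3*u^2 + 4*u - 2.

517/4

Set the curves equal: -u^3/2 - 6*u^2 + 15*u/2 + 28 = -3*u^2 + 4*u - 2, so -u^3/2 - 3*u^2 + 7*u/2 + 30 = 0, which factors as -(u - 3)*(u + 4)*(u + 5)/2 = 0. The curves meet at u = -5, -4, 3.
On [-5, -4], w = -3*u^2 + 4*u - 2 is on top; that piece has area ∫[-5,-4] (-(-u^3/2 - 3*u^2 + 7*u/2 + 30)) du = 5/8.
On [-4, 3], w = -u^3/2 - 6*u^2 + 15*u/2 + 28 is on top; that piece has area ∫[-4,3] (-u^3/2 - 3*u^2 + 7*u/2 + 30) du = 1029/8.
Total enclosed area = 5/8 + 1029/8 = 517/4.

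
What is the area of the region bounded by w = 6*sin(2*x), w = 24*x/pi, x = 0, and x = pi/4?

On [0, pi/4], (6*sin(2*x)) - (24*x/pi) = -24*x/pi + 6*sin(2*x) is ≥ 0 throughout, so the area is a single integral of |-24*x/pi + 6*sin(2*x)|.
∫[0,pi/4] (-24*x/pi + 6*sin(2*x)) dx = 3 - 3*pi/4.

3 - 3*pi/4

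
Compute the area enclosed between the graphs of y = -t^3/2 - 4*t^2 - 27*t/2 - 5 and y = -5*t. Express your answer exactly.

Set the curves equal: -t^3/2 - 4*t^2 - 27*t/2 - 5 = -5*t, so -t^3/2 - 4*t^2 - 17*t/2 - 5 = 0, which factors as -(t + 1)*(t + 2)*(t + 5)/2 = 0. The curves meet at t = -5, -2, -1.
On [-5, -2], y = -5*t is on top; that piece has area ∫[-5,-2] (-(-t^3/2 - 4*t^2 - 17*t/2 - 5)) dt = 45/8.
On [-2, -1], y = -t^3/2 - 4*t^2 - 27*t/2 - 5 is on top; that piece has area ∫[-2,-1] (-t^3/2 - 4*t^2 - 17*t/2 - 5) dt = 7/24.
Total enclosed area = 45/8 + 7/24 = 71/12.

71/12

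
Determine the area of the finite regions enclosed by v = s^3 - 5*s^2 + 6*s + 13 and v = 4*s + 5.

253/12

Set the curves equal: s^3 - 5*s^2 + 6*s + 13 = 4*s + 5, so s^3 - 5*s^2 + 2*s + 8 = 0, which factors as (s - 4)*(s - 2)*(s + 1) = 0. The curves meet at s = -1, 2, 4.
On [-1, 2], v = s^3 - 5*s^2 + 6*s + 13 is on top; that piece has area ∫[-1,2] (s^3 - 5*s^2 + 2*s + 8) ds = 63/4.
On [2, 4], v = 4*s + 5 is on top; that piece has area ∫[2,4] (-(s^3 - 5*s^2 + 2*s + 8)) ds = 16/3.
Total enclosed area = 63/4 + 16/3 = 253/12.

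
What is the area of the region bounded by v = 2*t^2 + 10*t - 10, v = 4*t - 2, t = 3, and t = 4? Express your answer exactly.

On [3, 4], (2*t^2 + 10*t - 10) - (4*t - 2) = 2*t^2 + 6*t - 8 is ≥ 0 throughout, so the area is a single integral of |2*t^2 + 6*t - 8|.
∫[3,4] (2*t^2 + 6*t - 8) dt = 113/3.

113/3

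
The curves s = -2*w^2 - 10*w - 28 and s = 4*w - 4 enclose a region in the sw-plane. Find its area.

Both boundary curves give s as a function of w, so integrate with respect to w. Setting them equal: -2*w^2 - 14*w - 24 = 0, i.e. -2*(w + 3)*(w + 4) = 0, so they meet at w = -4, -3.
For w in [-4, -3], s = -2*w^2 - 10*w - 28 is on the right; area = ∫[-4,-3] (-2*w^2 - 14*w - 24) dw = 1/3.

1/3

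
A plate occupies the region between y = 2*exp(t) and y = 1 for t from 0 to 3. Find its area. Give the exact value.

On [0, 3], (2*exp(t)) - (1) = 2*exp(t) - 1 is ≥ 0 throughout, so the area is a single integral of |2*exp(t) - 1|.
∫[0,3] (2*exp(t) - 1) dt = -5 + 2*exp(3).

-5 + 2*exp(3)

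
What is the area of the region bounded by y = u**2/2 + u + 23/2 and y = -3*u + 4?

2/3

Set the curves equal: u**2/2 + u + 23/2 = -3*u + 4, so u**2/2 + 4*u + 15/2 = 0, which factors as (u + 3)*(u + 5)/2 = 0. The curves meet at u = -5, -3.
On [-5, -3], y = -3*u + 4 is on top; that piece has area ∫[-5,-3] (-(u**2/2 + 4*u + 15/2)) du = 2/3.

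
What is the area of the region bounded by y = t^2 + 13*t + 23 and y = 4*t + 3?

Set the curves equal: t^2 + 13*t + 23 = 4*t + 3, so t^2 + 9*t + 20 = 0, which factors as (t + 4)*(t + 5) = 0. The curves meet at t = -5, -4.
On [-5, -4], y = 4*t + 3 is on top; that piece has area ∫[-5,-4] (-(t^2 + 9*t + 20)) dt = 1/6.

1/6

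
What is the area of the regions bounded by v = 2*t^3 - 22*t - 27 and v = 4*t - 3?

Set the curves equal: 2*t^3 - 22*t - 27 = 4*t - 3, so 2*t^3 - 26*t - 24 = 0, which factors as 2*(t - 4)*(t + 1)*(t + 3) = 0. The curves meet at t = -3, -1, 4.
On [-3, -1], v = 2*t^3 - 22*t - 27 is on top; that piece has area ∫[-3,-1] (2*t^3 - 26*t - 24) dt = 16.
On [-1, 4], v = 4*t - 3 is on top; that piece has area ∫[-1,4] (-(2*t^3 - 26*t - 24)) dt = 375/2.
Total enclosed area = 16 + 375/2 = 407/2.

407/2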